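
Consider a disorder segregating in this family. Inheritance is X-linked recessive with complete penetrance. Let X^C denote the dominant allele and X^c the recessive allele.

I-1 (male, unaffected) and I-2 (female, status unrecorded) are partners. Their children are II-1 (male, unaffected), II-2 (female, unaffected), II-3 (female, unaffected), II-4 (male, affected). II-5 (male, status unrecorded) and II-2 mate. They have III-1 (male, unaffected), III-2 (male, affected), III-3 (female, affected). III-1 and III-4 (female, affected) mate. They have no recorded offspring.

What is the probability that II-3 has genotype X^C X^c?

1/2

I-1 is unaffected, so I-1 is X^C Y.
I-2 passed C to II-1 (X^C Y) and passed c to II-2 (X^C X^c, whose C came from I-1), so I-2 is X^C X^c.
Their cross gives offspring ratios 1/2 X^C X^C : 1/2 X^C X^c. Conditioning on II-3 being unaffected, P(X^C X^c) = 1/2 / 1 = 1/2.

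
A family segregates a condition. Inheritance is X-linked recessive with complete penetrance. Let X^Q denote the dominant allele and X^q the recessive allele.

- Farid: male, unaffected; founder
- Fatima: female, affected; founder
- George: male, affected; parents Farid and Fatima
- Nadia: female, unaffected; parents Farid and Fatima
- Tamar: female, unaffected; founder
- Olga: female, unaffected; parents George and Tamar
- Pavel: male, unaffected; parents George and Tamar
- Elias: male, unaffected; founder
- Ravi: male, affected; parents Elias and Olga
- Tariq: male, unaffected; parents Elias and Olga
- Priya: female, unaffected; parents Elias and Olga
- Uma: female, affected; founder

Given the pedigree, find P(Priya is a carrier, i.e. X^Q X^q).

Elias is unaffected, so Elias is X^Q Y.
Olga is unaffected so carries Q and received q from George (X^q Y), so Olga is X^Q X^q.
Their cross gives offspring ratios 1/2 X^Q X^Q : 1/2 X^Q X^q. Conditioning on Priya being unaffected, P(X^Q X^q) = 1/2 / 1 = 1/2.

1/2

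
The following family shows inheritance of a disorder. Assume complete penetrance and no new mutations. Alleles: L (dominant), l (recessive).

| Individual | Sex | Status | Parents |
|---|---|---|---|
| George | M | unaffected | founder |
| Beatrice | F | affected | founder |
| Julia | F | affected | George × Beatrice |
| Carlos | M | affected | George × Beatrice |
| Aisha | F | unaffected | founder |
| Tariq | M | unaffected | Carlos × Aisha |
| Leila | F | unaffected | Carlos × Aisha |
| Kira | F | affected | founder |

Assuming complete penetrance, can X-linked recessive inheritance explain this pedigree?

Under X-linked recessive, Julia (affected, female) cannot arise from George (unaffected) × Beatrice (affected).

No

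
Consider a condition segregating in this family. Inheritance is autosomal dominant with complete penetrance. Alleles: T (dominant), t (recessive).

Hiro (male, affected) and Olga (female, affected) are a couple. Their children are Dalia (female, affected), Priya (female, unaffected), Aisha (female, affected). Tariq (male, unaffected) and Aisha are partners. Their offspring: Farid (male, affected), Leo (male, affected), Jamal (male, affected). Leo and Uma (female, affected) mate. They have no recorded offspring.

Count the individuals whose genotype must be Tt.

5

Obligate heterozygotes: Hiro is affected so carries T and passed t to Priya (tt), so Hiro is Tt; Olga is affected so carries T and passed t to Priya (tt), so Olga is Tt; Farid is affected so carries T and received t from Tariq (tt), so Farid is Tt; Leo is affected so carries T and received t from Tariq (tt), so Leo is Tt; Jamal is affected so carries T and received t from Tariq (tt), so Jamal is Tt.
Every other individual is either homozygous by phenotype or has at least one consistent homozygous assignment, so the count is 5.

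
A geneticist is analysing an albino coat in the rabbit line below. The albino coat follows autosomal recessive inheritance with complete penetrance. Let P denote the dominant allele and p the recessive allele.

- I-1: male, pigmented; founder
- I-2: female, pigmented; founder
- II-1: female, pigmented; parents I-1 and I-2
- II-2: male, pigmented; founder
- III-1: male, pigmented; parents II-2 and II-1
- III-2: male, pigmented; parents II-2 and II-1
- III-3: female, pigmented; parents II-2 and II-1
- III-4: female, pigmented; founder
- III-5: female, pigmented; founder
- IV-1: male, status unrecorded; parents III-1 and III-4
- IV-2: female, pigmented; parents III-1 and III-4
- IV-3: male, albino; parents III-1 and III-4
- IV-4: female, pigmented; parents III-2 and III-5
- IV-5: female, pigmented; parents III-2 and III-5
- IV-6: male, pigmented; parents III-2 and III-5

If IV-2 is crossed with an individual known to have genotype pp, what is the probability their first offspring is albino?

III-1 is pigmented so carries P and passed p to IV-3 (pp), so III-1 is Pp.
III-4 is pigmented so carries P and passed p to IV-3 (pp), so III-4 is Pp.
IV-2 is a pigmented offspring of III-1 (Pp) × III-4 (Pp), whose cross gives 1/4 PP : 1/2 Pp : 1/4 pp; conditioning on being pigmented, IV-2 is PP with probability 1/3, Pp with probability 2/3.
Summing over parental genotype combinations, P(offspring is albino) = 2/3·1/2 = 1/3.

1/3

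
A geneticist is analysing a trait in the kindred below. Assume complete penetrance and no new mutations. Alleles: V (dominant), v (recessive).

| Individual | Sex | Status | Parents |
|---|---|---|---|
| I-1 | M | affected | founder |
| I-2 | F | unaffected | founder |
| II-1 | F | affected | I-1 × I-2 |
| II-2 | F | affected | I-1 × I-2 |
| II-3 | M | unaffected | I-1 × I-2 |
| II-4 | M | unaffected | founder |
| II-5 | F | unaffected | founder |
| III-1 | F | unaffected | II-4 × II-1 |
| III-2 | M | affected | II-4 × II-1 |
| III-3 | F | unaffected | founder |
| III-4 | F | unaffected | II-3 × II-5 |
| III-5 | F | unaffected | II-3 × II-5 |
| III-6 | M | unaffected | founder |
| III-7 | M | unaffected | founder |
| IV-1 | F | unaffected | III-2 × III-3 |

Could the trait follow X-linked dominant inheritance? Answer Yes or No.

No

Under X-linked dominant, IV-1 (unaffected, female) cannot arise from III-2 (affected) × III-3 (unaffected).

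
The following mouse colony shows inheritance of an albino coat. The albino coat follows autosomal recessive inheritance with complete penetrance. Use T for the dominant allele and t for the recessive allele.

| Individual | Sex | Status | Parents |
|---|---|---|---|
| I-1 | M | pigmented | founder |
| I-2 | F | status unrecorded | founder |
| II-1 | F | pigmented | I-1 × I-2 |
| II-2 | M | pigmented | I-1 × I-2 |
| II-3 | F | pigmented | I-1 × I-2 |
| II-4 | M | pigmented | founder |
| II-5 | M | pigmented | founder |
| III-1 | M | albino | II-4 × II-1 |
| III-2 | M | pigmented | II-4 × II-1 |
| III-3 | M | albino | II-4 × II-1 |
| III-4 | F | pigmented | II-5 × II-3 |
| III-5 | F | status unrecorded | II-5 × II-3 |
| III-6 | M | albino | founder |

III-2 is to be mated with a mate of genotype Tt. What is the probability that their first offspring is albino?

II-4 is pigmented so carries T and passed t to III-1 (tt), so II-4 is Tt.
II-1 is pigmented so carries T and passed t to III-1 (tt), so II-1 is Tt.
III-2 is a pigmented offspring of II-4 (Tt) × II-1 (Tt), whose cross gives 1/4 TT : 1/2 Tt : 1/4 tt; conditioning on being pigmented, III-2 is TT with probability 1/3, Tt with probability 2/3.
Summing over parental genotype combinations, P(offspring is albino) = 2/3·1/4 = 1/6.

1/6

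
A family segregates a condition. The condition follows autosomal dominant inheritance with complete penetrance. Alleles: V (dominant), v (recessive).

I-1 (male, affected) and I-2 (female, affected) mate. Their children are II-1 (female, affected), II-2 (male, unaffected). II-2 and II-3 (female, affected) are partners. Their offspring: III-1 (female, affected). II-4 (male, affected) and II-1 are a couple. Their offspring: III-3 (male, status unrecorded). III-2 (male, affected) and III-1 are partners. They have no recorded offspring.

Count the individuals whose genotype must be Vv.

Obligate heterozygotes: I-1 is affected so carries V and passed v to II-2 (vv), so I-1 is Vv; I-2 is affected so carries V and passed v to II-2 (vv), so I-2 is Vv; III-1 is affected so carries V and received v from II-2 (vv), so III-1 is Vv.
Every other individual is either homozygous by phenotype or has at least one consistent homozygous assignment, so the count is 3.

3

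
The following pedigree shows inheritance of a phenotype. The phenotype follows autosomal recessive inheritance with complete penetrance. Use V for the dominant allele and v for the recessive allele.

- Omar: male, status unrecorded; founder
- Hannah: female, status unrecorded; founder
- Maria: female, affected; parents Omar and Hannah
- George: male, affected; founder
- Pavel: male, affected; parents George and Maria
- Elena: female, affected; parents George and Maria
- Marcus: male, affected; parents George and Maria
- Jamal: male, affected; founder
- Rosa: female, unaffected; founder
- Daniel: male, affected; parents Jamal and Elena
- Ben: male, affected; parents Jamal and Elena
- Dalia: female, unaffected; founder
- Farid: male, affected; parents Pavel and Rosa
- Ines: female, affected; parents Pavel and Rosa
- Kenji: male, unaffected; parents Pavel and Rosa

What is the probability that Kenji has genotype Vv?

1

Kenji is unaffected so carries V and received v from Pavel (vv), so Kenji is Vv, giving P(Vv) = 1.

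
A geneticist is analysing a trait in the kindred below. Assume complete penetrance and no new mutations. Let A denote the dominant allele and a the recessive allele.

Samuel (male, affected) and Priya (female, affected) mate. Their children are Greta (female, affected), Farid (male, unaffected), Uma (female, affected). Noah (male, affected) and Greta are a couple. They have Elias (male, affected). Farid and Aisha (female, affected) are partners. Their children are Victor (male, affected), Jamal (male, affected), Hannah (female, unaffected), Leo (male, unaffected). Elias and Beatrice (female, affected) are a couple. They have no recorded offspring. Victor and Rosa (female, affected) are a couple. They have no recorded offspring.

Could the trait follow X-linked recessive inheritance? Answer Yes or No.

No

Under X-linked recessive, Farid (unaffected, male) cannot arise from Samuel (affected) × Priya (affected).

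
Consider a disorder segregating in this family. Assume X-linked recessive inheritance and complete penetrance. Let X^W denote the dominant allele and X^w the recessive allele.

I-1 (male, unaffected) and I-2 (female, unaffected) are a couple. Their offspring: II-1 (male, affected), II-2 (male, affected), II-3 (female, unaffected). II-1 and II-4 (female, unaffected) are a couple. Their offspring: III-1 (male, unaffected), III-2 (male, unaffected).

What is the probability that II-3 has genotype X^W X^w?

1/2

I-1 is unaffected, so I-1 is X^W Y.
I-2 is unaffected so carries W and passed w to II-1 (X^w Y), so I-2 is X^W X^w.
Their cross gives offspring ratios 1/2 X^W X^W : 1/2 X^W X^w. Conditioning on II-3 being unaffected, P(X^W X^w) = 1/2 / 1 = 1/2.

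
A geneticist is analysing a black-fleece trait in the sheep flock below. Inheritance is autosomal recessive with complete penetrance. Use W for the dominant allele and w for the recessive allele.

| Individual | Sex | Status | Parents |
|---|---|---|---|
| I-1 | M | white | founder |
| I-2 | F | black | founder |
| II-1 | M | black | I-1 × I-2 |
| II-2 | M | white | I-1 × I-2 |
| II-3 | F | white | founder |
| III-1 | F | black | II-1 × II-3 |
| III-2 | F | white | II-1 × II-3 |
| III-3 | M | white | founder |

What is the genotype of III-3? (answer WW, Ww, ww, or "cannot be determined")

cannot be determined

III-3's phenotype allows WW or Ww, and no parent or child forces a single allele at both positions; consistent genotype assignments exist with III-3 as WW or Ww.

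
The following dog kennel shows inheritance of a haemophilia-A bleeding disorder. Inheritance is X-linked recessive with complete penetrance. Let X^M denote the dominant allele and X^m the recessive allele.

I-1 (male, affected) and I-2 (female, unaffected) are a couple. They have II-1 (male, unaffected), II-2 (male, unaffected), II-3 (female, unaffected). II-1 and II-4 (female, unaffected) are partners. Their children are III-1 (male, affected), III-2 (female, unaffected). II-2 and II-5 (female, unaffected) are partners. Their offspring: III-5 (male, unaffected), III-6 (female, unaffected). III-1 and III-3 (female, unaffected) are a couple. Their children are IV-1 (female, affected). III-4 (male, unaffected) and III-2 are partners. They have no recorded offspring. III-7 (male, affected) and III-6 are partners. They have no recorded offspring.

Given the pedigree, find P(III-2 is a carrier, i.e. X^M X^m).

II-1 is unaffected, so II-1 is X^M Y.
II-4 is unaffected so carries M and passed m to III-1 (X^m Y), so II-4 is X^M X^m.
Their cross gives offspring ratios 1/2 X^M X^M : 1/2 X^M X^m. Conditioning on III-2 being unaffected, P(X^M X^m) = 1/2 / 1 = 1/2.

1/2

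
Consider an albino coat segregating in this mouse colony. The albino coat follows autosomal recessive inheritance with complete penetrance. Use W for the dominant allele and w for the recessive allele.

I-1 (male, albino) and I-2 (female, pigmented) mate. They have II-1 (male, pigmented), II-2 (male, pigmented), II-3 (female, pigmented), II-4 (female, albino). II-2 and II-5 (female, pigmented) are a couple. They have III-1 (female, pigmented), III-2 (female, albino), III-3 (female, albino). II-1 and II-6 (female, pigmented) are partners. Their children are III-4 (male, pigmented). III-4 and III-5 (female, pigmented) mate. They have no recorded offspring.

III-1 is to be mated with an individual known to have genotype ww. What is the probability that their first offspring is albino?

1/3

II-2 is pigmented so carries W and received w from I-1 (ww), so II-2 is Ww.
II-5 is pigmented so carries W and passed w to III-2 (ww), so II-5 is Ww.
III-1 is a pigmented offspring of II-2 (Ww) × II-5 (Ww), whose cross gives 1/4 WW : 1/2 Ww : 1/4 ww; conditioning on being pigmented, III-1 is WW with probability 1/3, Ww with probability 2/3.
Summing over parental genotype combinations, P(offspring is albino) = 2/3·1/2 = 1/3.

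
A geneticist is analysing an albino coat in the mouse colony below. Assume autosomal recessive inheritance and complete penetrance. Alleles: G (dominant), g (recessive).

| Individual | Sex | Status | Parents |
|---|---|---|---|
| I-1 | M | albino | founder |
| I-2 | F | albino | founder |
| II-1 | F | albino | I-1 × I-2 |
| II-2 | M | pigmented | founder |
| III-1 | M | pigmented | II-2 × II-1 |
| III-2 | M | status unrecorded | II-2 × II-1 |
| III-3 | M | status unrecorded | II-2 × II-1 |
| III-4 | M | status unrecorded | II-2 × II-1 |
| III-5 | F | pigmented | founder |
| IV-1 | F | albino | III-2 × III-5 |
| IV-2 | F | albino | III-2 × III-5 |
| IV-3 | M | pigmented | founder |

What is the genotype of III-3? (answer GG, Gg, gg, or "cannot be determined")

cannot be determined

III-3's phenotype is unrecorded, and no parent or child forces a single allele at both positions; consistent genotype assignments exist with III-3 as Gg or gg.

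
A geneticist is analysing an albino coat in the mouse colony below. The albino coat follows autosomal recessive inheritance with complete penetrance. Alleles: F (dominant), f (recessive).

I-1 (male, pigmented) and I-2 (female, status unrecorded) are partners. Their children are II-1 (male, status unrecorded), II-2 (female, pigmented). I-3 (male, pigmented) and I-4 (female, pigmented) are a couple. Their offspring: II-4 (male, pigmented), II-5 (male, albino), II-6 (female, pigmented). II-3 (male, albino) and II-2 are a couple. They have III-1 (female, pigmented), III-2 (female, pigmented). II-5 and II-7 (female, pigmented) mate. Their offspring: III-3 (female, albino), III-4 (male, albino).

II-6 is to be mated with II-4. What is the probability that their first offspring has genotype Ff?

I-3 is pigmented so carries F and passed f to II-5 (ff), so I-3 is Ff.
I-4 is pigmented so carries F and passed f to II-5 (ff), so I-4 is Ff.
II-6 is a pigmented offspring of I-3 (Ff) × I-4 (Ff), whose cross gives 1/4 FF : 1/2 Ff : 1/4 ff; conditioning on being pigmented, II-6 is FF with probability 1/3, Ff with probability 2/3.
II-4 is a pigmented offspring of I-3 (Ff) × I-4 (Ff), whose cross gives 1/4 FF : 1/2 Ff : 1/4 ff; conditioning on being pigmented, II-4 is FF with probability 1/3, Ff with probability 2/3.
Summing over parental genotype combinations, P(offspring has genotype Ff) = 2/9·1/2 + 2/9·1/2 + 4/9·1/2 = 4/9.

4/9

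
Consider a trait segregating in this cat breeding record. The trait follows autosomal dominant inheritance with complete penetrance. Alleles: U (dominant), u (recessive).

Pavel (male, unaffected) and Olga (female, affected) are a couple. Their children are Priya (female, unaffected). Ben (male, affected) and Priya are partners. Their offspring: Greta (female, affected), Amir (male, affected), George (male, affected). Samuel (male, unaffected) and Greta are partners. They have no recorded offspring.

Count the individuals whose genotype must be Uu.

4

Obligate heterozygotes: Olga is affected so carries U and passed u to Priya (uu), so Olga is Uu; Greta is affected so carries U and received u from Priya (uu), so Greta is Uu; Amir is affected so carries U and received u from Priya (uu), so Amir is Uu; George is affected so carries U and received u from Priya (uu), so George is Uu.
Every other individual is either homozygous by phenotype or has at least one consistent homozygous assignment, so the count is 4.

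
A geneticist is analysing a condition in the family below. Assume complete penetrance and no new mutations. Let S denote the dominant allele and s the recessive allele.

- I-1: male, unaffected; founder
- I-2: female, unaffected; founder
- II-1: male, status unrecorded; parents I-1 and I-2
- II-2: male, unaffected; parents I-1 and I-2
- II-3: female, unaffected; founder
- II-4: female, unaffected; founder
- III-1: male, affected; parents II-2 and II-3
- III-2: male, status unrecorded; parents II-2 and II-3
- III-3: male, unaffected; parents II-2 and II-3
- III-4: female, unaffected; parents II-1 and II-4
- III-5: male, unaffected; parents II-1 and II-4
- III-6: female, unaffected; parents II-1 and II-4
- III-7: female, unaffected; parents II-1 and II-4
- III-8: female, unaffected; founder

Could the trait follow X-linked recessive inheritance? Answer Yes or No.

A consistent assignment under X-linked recessive exists: I-1 X^S Y, I-2 X^S X^S, II-1 X^S Y, II-2 X^S Y, II-3 X^S X^s, II-4 X^S X^S, III-1 X^s Y, III-2 X^S Y, III-3 X^S Y, III-4 X^S X^S, III-5 X^S Y, III-6 X^S X^S, III-7 X^S X^S, III-8 X^S X^S.
In this assignment every recorded phenotype matches its genotype and every non-founder's genotype is obtainable from its parents' genotypes, so the pedigree is consistent.

Yes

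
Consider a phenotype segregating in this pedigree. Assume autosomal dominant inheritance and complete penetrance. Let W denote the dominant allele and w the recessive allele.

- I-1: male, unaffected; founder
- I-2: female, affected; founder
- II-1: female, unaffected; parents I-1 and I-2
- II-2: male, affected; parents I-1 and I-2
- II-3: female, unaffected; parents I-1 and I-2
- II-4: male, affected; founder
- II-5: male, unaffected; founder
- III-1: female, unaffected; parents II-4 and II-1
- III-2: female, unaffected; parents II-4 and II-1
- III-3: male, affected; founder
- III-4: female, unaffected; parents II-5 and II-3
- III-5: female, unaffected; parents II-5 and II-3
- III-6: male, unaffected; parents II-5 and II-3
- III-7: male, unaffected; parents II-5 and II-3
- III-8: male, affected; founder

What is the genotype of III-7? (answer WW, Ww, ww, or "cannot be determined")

ww

III-7 is unaffected, so III-7 is ww.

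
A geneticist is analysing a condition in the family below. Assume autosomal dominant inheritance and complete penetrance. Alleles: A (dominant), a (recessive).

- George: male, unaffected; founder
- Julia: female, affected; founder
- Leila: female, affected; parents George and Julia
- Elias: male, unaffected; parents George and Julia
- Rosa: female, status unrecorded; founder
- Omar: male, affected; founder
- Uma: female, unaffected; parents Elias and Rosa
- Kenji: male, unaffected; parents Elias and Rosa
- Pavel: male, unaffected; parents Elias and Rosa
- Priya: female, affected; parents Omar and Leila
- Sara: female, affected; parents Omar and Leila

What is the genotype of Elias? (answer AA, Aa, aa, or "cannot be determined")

aa

Elias is unaffected, so Elias is aa.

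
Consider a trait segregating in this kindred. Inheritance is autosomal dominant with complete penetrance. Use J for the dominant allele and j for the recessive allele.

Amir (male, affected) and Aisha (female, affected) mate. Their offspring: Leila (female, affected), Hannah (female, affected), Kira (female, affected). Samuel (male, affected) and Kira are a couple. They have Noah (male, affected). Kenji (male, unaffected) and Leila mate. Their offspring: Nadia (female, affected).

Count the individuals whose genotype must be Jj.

Obligate heterozygotes: Nadia is affected so carries J and received j from Kenji (jj), so Nadia is Jj.
Every other individual is either homozygous by phenotype or has at least one consistent homozygous assignment, so the count is 1.

1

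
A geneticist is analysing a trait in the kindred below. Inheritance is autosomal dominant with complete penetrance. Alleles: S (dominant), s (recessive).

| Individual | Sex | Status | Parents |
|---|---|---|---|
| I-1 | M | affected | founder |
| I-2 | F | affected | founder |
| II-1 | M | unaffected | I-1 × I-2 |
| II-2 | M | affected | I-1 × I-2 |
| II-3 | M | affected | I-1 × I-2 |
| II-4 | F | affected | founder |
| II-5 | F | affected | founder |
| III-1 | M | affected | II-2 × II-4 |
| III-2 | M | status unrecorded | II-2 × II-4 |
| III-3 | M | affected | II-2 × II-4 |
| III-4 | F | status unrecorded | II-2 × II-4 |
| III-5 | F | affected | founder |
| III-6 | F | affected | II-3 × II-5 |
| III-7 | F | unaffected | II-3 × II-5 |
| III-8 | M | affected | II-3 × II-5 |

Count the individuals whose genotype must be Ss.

4

Obligate heterozygotes: I-1 is affected so carries S and passed s to II-1 (ss), so I-1 is Ss; I-2 is affected so carries S and passed s to II-1 (ss), so I-2 is Ss; II-3 is affected so carries S and passed s to III-7 (ss), so II-3 is Ss; II-5 is affected so carries S and passed s to III-7 (ss), so II-5 is Ss.
Every other individual is either homozygous by phenotype or has at least one consistent homozygous assignment, so the count is 4.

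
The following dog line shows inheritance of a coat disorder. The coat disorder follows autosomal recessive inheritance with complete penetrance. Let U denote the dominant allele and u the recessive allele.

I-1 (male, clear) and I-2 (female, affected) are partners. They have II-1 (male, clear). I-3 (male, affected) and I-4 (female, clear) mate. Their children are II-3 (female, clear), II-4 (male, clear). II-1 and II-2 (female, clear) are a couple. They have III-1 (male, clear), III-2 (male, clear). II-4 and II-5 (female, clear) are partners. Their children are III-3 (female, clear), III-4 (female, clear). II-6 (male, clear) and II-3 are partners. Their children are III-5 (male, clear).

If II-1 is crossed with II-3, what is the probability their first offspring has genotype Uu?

1/2

II-1 is clear so carries U and received u from I-2 (uu), so II-1 is Uu.
II-3 is clear so carries U and received u from I-3 (uu), so II-3 is Uu.
The cross gives 1/4 UU : 1/2 Uu : 1/4 uu, so P(offspring has genotype Uu) = 1/2.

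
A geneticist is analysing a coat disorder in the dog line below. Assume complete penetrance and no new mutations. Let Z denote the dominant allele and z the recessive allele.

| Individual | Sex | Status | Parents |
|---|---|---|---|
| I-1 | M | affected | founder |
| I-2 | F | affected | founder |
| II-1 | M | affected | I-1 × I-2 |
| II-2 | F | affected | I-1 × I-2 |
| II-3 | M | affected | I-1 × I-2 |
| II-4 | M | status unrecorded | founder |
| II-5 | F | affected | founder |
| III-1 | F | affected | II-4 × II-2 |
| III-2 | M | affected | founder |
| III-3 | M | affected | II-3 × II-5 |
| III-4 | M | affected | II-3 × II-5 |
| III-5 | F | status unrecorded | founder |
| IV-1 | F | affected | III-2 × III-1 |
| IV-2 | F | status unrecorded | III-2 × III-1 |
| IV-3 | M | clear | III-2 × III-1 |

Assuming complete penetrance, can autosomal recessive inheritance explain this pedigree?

No

Under autosomal recessive, IV-3 (clear, male) cannot arise from III-2 (affected) × III-1 (affected).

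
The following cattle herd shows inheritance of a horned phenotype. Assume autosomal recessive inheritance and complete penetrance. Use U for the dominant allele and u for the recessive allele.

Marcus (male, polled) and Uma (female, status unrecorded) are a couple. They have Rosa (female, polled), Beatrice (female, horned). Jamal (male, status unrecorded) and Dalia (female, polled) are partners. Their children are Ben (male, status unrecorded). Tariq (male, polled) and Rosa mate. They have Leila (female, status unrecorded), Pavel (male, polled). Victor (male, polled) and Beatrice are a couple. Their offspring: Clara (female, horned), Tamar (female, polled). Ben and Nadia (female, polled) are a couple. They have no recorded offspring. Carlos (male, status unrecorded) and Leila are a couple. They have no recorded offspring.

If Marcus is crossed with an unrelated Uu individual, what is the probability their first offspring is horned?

1/4

Marcus is polled so carries U and passed u to Beatrice (uu), so Marcus is Uu.
The cross gives 1/4 UU : 1/2 Uu : 1/4 uu, so P(offspring is horned) = 1/4.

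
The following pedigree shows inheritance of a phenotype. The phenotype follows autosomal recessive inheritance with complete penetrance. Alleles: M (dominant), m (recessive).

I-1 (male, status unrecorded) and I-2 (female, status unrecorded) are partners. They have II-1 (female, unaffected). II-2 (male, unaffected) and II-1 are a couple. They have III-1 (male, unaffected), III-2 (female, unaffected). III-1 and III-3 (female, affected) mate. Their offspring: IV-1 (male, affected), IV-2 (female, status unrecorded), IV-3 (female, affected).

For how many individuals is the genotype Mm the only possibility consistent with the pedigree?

1

Obligate heterozygotes: III-1 is unaffected so carries M and passed m to IV-1 (mm), so III-1 is Mm.
Every other individual is either homozygous by phenotype or has at least one consistent homozygous assignment, so the count is 1.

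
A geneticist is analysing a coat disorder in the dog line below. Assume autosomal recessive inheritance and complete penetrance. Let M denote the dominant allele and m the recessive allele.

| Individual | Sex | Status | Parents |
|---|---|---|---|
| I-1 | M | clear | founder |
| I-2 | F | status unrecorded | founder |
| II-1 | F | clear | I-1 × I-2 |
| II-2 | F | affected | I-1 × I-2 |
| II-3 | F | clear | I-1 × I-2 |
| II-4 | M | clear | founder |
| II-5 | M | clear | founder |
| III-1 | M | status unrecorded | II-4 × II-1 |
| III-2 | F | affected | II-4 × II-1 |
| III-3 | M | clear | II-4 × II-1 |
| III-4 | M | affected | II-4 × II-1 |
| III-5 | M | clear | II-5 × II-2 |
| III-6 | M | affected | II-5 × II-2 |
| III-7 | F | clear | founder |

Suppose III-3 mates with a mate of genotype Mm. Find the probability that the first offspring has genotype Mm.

1/2

II-4 is clear so carries M and passed m to III-2 (mm), so II-4 is Mm.
II-1 is clear so carries M and passed m to III-2 (mm), so II-1 is Mm.
III-3 is a clear offspring of II-4 (Mm) × II-1 (Mm), whose cross gives 1/4 MM : 1/2 Mm : 1/4 mm; conditioning on being clear, III-3 is MM with probability 1/3, Mm with probability 2/3.
Summing over parental genotype combinations, P(offspring has genotype Mm) = 1/3·1/2 + 2/3·1/2 = 1/2.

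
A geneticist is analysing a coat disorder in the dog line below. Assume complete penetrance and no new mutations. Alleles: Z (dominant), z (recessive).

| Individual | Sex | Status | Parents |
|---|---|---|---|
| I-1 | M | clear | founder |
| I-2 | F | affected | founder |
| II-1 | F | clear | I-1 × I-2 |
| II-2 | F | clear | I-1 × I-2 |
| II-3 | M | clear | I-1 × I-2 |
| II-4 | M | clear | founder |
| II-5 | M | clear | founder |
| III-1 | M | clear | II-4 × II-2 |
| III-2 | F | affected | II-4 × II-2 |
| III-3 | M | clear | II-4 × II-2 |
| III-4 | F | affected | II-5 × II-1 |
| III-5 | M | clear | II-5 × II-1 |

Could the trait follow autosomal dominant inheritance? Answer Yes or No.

No

Under autosomal dominant, III-2 (affected, female) cannot arise from II-4 (clear) × II-2 (clear).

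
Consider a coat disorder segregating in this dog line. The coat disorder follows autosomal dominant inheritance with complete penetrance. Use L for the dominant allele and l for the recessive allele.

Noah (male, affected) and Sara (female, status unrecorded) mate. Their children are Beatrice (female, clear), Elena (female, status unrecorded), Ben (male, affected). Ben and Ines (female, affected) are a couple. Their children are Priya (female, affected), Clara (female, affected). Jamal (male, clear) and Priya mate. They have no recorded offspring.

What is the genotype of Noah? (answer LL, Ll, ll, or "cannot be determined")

From phenotype alone, Noah is LL or Ll.
Noah is affected so carries L and passed l to Beatrice (ll), so Noah is Ll.

Ll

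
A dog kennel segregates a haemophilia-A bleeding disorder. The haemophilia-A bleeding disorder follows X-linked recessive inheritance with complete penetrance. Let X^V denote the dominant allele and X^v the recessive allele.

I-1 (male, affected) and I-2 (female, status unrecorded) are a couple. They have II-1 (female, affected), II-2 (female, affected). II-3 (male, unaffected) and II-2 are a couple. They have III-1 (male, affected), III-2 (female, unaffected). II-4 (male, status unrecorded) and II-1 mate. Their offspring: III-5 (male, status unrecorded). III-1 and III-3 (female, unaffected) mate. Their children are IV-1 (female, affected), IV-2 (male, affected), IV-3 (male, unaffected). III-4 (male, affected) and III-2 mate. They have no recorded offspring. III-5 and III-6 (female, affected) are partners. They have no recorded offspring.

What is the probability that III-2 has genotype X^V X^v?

III-2 is unaffected so carries V and received v from II-2 (X^v X^v), so III-2 is X^V X^v, giving P(X^V X^v) = 1.

1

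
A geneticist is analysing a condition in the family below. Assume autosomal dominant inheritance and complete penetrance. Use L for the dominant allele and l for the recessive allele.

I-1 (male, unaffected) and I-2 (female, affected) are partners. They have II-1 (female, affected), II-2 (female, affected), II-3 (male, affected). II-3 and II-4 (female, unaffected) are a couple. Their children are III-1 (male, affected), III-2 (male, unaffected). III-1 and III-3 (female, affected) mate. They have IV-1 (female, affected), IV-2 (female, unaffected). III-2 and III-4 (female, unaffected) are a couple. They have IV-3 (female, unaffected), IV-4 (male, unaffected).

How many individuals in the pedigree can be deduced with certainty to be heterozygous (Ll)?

Obligate heterozygotes: II-1 is affected so carries L and received l from I-1 (ll), so II-1 is Ll; II-2 is affected so carries L and received l from I-1 (ll), so II-2 is Ll; II-3 is affected so carries L and received l from I-1 (ll), so II-3 is Ll; III-1 is affected so carries L and received l from II-4 (ll), so III-1 is Ll; III-3 is affected so carries L and passed l to IV-2 (ll), so III-3 is Ll.
Every other individual is either homozygous by phenotype or has at least one consistent homozygous assignment, so the count is 5.

5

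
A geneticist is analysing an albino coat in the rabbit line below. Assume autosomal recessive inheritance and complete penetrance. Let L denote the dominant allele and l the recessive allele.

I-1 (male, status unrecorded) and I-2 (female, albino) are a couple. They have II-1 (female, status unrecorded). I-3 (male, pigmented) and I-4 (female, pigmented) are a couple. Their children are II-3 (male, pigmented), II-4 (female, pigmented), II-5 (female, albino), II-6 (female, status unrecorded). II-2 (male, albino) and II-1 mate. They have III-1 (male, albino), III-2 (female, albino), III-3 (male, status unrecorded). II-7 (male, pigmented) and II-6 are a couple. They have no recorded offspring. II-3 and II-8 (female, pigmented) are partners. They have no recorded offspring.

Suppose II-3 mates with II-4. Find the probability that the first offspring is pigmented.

I-3 is pigmented so carries L and passed l to II-5 (ll), so I-3 is Ll.
I-4 is pigmented so carries L and passed l to II-5 (ll), so I-4 is Ll.
II-3 is a pigmented offspring of I-3 (Ll) × I-4 (Ll), whose cross gives 1/4 LL : 1/2 Ll : 1/4 ll; conditioning on being pigmented, II-3 is LL with probability 1/3, Ll with probability 2/3.
II-4 is a pigmented offspring of I-3 (Ll) × I-4 (Ll), whose cross gives 1/4 LL : 1/2 Ll : 1/4 ll; conditioning on being pigmented, II-4 is LL with probability 1/3, Ll with probability 2/3.
Summing over parental genotype combinations, P(offspring is pigmented) = 1/9·1 + 2/9·1 + 2/9·1 + 4/9·3/4 = 8/9.

8/9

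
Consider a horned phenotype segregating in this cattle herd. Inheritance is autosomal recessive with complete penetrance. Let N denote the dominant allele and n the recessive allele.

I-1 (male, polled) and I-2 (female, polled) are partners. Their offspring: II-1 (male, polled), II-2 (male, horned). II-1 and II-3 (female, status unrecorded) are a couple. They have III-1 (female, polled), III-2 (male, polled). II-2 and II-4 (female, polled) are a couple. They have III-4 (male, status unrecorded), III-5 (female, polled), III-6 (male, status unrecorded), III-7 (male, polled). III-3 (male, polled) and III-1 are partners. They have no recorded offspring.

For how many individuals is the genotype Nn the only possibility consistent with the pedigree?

Obligate heterozygotes: I-1 is polled so carries N and passed n to II-2 (nn), so I-1 is Nn; I-2 is polled so carries N and passed n to II-2 (nn), so I-2 is Nn; III-5 is polled so carries N and received n from II-2 (nn), so III-5 is Nn; III-7 is polled so carries N and received n from II-2 (nn), so III-7 is Nn.
Every other individual is either homozygous by phenotype or has at least one consistent homozygous assignment, so the count is 4.

4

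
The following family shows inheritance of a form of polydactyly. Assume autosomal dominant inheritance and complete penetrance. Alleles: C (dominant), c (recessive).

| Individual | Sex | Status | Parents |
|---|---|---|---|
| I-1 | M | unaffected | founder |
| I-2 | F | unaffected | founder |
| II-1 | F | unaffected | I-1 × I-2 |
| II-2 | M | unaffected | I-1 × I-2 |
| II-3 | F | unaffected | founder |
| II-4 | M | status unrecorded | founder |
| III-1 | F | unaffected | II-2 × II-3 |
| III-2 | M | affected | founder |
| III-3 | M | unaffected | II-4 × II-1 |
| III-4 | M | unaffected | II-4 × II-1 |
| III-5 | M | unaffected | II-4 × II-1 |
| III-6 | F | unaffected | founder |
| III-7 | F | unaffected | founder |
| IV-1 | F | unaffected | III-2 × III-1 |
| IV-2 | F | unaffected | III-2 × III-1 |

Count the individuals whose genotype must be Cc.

1

Obligate heterozygotes: III-2 is affected so carries C and passed c to IV-1 (cc), so III-2 is Cc.
Every other individual is either homozygous by phenotype or has at least one consistent homozygous assignment, so the count is 1.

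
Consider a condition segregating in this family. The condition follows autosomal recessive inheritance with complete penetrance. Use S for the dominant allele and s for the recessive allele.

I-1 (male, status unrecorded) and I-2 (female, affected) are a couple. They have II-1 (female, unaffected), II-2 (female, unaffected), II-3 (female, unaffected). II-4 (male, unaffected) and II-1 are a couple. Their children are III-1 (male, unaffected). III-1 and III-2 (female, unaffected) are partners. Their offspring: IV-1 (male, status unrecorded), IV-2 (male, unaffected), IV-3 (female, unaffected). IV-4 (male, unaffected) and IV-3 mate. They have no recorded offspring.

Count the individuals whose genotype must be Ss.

3

Obligate heterozygotes: II-1 is unaffected so carries S and received s from I-2 (ss), so II-1 is Ss; II-2 is unaffected so carries S and received s from I-2 (ss), so II-2 is Ss; II-3 is unaffected so carries S and received s from I-2 (ss), so II-3 is Ss.
Every other individual is either homozygous by phenotype or has at least one consistent homozygous assignment, so the count is 3.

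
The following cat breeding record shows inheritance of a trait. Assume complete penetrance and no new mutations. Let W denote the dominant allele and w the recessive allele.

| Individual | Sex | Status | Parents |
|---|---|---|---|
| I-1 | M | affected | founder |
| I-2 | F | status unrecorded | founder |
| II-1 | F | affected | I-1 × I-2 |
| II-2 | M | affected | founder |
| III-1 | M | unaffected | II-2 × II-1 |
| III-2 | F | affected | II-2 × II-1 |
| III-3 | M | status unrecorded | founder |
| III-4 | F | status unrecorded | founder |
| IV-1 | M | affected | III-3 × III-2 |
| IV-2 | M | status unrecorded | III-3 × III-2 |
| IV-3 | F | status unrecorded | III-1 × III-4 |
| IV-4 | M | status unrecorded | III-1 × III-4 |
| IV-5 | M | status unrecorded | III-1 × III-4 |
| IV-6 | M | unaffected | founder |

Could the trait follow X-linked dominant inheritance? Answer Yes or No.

A consistent assignment under X-linked dominant exists: I-1 X^W Y, I-2 X^W X^w, II-1 X^W X^w, II-2 X^W Y, III-1 X^w Y, III-2 X^W X^W, III-3 X^W Y, III-4 X^W X^W, IV-1 X^W Y, IV-2 X^W Y, IV-3 X^W X^w, IV-4 X^W Y, IV-5 X^W Y, IV-6 X^w Y.
In this assignment every recorded phenotype matches its genotype and every non-founder's genotype is obtainable from its parents' genotypes, so the pedigree is consistent.

Yes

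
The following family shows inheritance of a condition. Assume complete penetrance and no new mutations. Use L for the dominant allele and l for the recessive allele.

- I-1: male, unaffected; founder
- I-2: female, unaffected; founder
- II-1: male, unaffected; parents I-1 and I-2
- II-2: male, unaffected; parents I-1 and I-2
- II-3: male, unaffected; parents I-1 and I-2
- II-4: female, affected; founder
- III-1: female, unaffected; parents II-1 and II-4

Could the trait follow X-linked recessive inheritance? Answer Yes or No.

A consistent assignment under X-linked recessive exists: I-1 X^L Y, I-2 X^L X^L, II-1 X^L Y, II-2 X^L Y, II-3 X^L Y, II-4 X^l X^l, III-1 X^L X^l.
In this assignment every recorded phenotype matches its genotype and every non-founder's genotype is obtainable from its parents' genotypes, so the pedigree is consistent.

Yes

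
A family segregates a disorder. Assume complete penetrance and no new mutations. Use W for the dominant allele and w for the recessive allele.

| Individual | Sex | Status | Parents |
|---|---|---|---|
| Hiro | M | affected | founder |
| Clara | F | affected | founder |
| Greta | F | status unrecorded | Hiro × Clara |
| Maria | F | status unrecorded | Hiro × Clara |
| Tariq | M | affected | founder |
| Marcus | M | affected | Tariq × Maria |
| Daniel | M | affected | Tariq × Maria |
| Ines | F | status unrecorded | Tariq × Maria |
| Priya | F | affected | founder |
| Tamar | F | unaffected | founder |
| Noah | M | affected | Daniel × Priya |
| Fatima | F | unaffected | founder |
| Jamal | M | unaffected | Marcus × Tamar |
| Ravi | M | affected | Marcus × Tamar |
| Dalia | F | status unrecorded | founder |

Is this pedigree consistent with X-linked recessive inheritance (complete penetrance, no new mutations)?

Yes

A consistent assignment under X-linked recessive exists: Hiro X^w Y, Clara X^w X^w, Greta X^w X^w, Maria X^w X^w, Tariq X^w Y, Marcus X^w Y, Daniel X^w Y, Ines X^w X^w, Priya X^w X^w, Tamar X^W X^w, Noah X^w Y, Fatima X^W X^W, Jamal X^W Y, Ravi X^w Y, Dalia X^W X^W.
In this assignment every recorded phenotype matches its genotype and every non-founder's genotype is obtainable from its parents' genotypes, so the pedigree is consistent.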